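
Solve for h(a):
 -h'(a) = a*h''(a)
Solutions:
 h(a) = C1 + C2*log(a)


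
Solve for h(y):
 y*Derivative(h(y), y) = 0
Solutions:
 h(y) = C1


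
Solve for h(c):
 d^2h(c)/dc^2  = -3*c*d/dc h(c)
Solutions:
 h(c) = C1 + C2*erf(sqrt(6)*c/2)


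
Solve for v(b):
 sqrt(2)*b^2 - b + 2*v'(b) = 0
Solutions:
 v(b) = C1 - sqrt(2)*b^3/6 + b^2/4


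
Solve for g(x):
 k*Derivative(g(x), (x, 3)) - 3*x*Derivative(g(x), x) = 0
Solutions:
 g(x) = C1 + Integral(C2*airyai(3^(1/3)*x*(1/k)^(1/3)) + C3*airybi(3^(1/3)*x*(1/k)^(1/3)), x)


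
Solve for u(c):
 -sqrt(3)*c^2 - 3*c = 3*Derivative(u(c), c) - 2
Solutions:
 u(c) = C1 - sqrt(3)*c^3/9 - c^2/2 + 2*c/3


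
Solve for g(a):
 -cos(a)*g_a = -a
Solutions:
 g(a) = C1 + Integral(a/cos(a), a)


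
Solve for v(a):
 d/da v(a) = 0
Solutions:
 v(a) = C1


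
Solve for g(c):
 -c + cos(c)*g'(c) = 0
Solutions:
 g(c) = C1 + Integral(c/cos(c), c)


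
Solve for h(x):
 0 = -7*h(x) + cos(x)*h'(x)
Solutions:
 h(x) = C1*sqrt(sin(x) + 1)*(sin(x)^3 + 3*sin(x)^2 + 3*sin(x) + 1)/(sqrt(sin(x) - 1)*(sin(x)^3 - 3*sin(x)^2 + 3*sin(x) - 1))


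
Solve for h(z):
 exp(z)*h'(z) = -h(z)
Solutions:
 h(z) = C1*exp(exp(-z))


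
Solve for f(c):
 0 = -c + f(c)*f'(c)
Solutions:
 f(c) = -sqrt(C1 + c^2)
 f(c) = sqrt(C1 + c^2)


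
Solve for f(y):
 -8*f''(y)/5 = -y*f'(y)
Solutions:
 f(y) = C1 + C2*erfi(sqrt(5)*y/4)


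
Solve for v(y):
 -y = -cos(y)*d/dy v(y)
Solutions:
 v(y) = C1 + Integral(y/cos(y), y)


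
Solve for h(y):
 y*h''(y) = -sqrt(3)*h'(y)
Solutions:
 h(y) = C1 + C2*y^(1 - sqrt(3))


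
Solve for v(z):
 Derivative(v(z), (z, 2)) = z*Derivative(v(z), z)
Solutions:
 v(z) = C1 + C2*erfi(sqrt(2)*z/2)


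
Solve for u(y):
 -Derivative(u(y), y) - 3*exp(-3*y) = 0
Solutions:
 u(y) = C1 + exp(-3*y)


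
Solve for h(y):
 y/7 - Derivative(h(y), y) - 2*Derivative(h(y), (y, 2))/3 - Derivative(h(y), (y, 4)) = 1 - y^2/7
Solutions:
 h(y) = C1 + C2*exp(2^(1/3)*y*(-4/(27 + sqrt(761))^(1/3) + 2^(1/3)*(27 + sqrt(761))^(1/3))/12)*sin(2^(1/3)*sqrt(3)*y*(4/(27 + sqrt(761))^(1/3) + 2^(1/3)*(27 + sqrt(761))^(1/3))/12) + C3*exp(2^(1/3)*y*(-4/(27 + sqrt(761))^(1/3) + 2^(1/3)*(27 + sqrt(761))^(1/3))/12)*cos(2^(1/3)*sqrt(3)*y*(4/(27 + sqrt(761))^(1/3) + 2^(1/3)*(27 + sqrt(761))^(1/3))/12) + C4*exp(-2^(1/3)*y*(-4/(27 + sqrt(761))^(1/3) + 2^(1/3)*(27 + sqrt(761))^(1/3))/6) + y^3/21 - y^2/42 - 61*y/63


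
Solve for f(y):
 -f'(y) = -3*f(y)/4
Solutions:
 f(y) = C1*exp(3*y/4)


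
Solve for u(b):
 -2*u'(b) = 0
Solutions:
 u(b) = C1


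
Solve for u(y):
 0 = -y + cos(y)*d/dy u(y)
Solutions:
 u(y) = C1 + Integral(y/cos(y), y)


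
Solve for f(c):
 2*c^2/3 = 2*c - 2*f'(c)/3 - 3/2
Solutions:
 f(c) = C1 - c^3/3 + 3*c^2/2 - 9*c/4


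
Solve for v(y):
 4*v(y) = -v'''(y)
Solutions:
 v(y) = C3*exp(-2^(2/3)*y) + (C1*sin(2^(2/3)*sqrt(3)*y/2) + C2*cos(2^(2/3)*sqrt(3)*y/2))*exp(2^(2/3)*y/2)


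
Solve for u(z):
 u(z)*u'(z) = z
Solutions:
 u(z) = -sqrt(C1 + z^2)
 u(z) = sqrt(C1 + z^2)


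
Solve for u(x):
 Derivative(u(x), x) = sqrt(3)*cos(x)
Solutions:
 u(x) = C1 + sqrt(3)*sin(x)


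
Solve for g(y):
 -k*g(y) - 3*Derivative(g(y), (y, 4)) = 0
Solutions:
 g(y) = C1*exp(-3^(3/4)*y*(-k)^(1/4)/3) + C2*exp(3^(3/4)*y*(-k)^(1/4)/3) + C3*exp(-3^(3/4)*I*y*(-k)^(1/4)/3) + C4*exp(3^(3/4)*I*y*(-k)^(1/4)/3)


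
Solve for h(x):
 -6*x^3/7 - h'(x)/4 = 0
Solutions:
 h(x) = C1 - 6*x^4/7


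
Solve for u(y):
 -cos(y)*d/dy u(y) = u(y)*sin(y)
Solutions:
 u(y) = C1*cos(y)


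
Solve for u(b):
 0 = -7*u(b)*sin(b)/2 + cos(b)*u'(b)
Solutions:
 u(b) = C1/cos(b)^(7/2)


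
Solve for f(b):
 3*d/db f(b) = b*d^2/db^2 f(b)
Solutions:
 f(b) = C1 + C2*b^4


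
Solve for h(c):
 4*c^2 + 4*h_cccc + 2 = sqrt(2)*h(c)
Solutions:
 h(c) = C1*exp(-2^(5/8)*c/2) + C2*exp(2^(5/8)*c/2) + C3*sin(2^(5/8)*c/2) + C4*cos(2^(5/8)*c/2) + 2*sqrt(2)*c^2 + sqrt(2)


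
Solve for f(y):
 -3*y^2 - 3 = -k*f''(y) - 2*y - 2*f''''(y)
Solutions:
 f(y) = C1 + C2*y + C3*exp(-sqrt(2)*y*sqrt(-k)/2) + C4*exp(sqrt(2)*y*sqrt(-k)/2) + y^4/(4*k) - y^3/(3*k) + y^2*(3/2 - 6/k)/k


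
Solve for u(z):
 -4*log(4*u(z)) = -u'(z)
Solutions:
 -Integral(1/(log(_y) + 2*log(2)), (_y, u(z)))/4 = C1 - z


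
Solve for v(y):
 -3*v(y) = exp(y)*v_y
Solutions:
 v(y) = C1*exp(3*exp(-y))


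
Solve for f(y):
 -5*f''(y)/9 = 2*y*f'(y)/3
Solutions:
 f(y) = C1 + C2*erf(sqrt(15)*y/5)


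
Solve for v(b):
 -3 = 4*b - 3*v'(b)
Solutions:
 v(b) = C1 + 2*b^2/3 + b


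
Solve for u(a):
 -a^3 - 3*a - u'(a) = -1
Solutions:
 u(a) = C1 - a^4/4 - 3*a^2/2 + a


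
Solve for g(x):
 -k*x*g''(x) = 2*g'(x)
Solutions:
 g(x) = C1 + x^(((re(k) - 2)*re(k) + im(k)^2)/(re(k)^2 + im(k)^2))*(C2*sin(2*log(x)*Abs(im(k))/(re(k)^2 + im(k)^2)) + C3*cos(2*log(x)*im(k)/(re(k)^2 + im(k)^2)))


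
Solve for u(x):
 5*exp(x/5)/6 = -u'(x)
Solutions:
 u(x) = C1 - 25*exp(x/5)/6


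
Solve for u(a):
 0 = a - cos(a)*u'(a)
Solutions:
 u(a) = C1 + Integral(a/cos(a), a)


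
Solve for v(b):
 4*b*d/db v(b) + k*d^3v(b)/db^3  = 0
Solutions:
 v(b) = C1 + Integral(C2*airyai(2^(2/3)*b*(-1/k)^(1/3)) + C3*airybi(2^(2/3)*b*(-1/k)^(1/3)), b)


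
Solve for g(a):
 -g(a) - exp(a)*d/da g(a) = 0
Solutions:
 g(a) = C1*exp(exp(-a))


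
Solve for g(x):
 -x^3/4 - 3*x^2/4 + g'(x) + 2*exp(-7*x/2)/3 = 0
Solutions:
 g(x) = C1 + x^4/16 + x^3/4 + 4*exp(-7*x/2)/21


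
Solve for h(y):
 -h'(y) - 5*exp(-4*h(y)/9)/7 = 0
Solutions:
 h(y) = 9*log(-I*(C1 - 20*y/63)^(1/4))
 h(y) = 9*log(I*(C1 - 20*y/63)^(1/4))
 h(y) = 9*log(-(C1 - 20*y/63)^(1/4))
 h(y) = 9*log(C1 - 20*y/63)/4


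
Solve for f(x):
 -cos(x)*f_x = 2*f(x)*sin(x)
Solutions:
 f(x) = C1*cos(x)^2


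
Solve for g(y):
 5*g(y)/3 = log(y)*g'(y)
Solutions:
 g(y) = C1*exp(5*li(y)/3)


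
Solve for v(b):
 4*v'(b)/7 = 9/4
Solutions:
 v(b) = C1 + 63*b/16


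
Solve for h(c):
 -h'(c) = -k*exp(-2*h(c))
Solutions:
 h(c) = log(-sqrt(C1 + 2*c*k))
 h(c) = log(C1 + 2*c*k)/2


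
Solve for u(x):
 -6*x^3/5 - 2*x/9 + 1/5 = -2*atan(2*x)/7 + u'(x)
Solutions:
 u(x) = C1 - 3*x^4/10 - x^2/9 + 2*x*atan(2*x)/7 + x/5 - log(4*x^2 + 1)/14


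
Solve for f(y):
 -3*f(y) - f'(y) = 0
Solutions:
 f(y) = C1*exp(-3*y)


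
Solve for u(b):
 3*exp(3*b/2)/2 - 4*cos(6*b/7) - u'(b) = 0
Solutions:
 u(b) = C1 + exp(3*b/2) - 14*sin(6*b/7)/3


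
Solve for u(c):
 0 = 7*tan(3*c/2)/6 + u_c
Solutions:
 u(c) = C1 + 7*log(cos(3*c/2))/9


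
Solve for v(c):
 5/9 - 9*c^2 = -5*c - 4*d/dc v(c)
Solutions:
 v(c) = C1 + 3*c^3/4 - 5*c^2/8 - 5*c/36


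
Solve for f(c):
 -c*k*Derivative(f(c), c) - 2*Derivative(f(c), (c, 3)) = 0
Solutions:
 f(c) = C1 + Integral(C2*airyai(2^(2/3)*c*(-k)^(1/3)/2) + C3*airybi(2^(2/3)*c*(-k)^(1/3)/2), c)


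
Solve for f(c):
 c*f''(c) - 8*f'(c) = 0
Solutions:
 f(c) = C1 + C2*c^9


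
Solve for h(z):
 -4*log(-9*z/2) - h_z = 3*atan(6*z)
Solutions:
 h(z) = C1 - 4*z*log(-z) - 3*z*atan(6*z) - 8*z*log(3) + 4*z*log(2) + 4*z + log(36*z^2 + 1)/4


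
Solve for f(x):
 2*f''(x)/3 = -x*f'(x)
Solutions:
 f(x) = C1 + C2*erf(sqrt(3)*x/2)


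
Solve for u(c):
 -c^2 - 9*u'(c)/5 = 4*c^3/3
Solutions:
 u(c) = C1 - 5*c^4/27 - 5*c^3/27


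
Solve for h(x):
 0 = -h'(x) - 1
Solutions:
 h(x) = C1 - x


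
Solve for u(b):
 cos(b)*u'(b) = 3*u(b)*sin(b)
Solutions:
 u(b) = C1/cos(b)^3


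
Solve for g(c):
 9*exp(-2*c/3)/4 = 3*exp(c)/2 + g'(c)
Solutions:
 g(c) = C1 - 3*exp(c)/2 - 27*exp(-2*c/3)/8


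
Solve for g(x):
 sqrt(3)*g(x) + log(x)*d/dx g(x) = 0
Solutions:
 g(x) = C1*exp(-sqrt(3)*li(x))


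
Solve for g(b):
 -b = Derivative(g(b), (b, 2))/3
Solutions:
 g(b) = C1 + C2*b - b^3/2


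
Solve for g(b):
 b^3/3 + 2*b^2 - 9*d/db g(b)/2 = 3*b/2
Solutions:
 g(b) = C1 + b^4/54 + 4*b^3/27 - b^2/6


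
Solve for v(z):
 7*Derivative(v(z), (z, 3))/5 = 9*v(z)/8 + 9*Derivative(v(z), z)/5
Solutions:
 v(z) = C1*exp(-z*(8*3^(2/3)*98^(1/3)/(sqrt(5649) + 105)^(1/3) + 84^(1/3)*(sqrt(5649) + 105)^(1/3))/56)*sin(3^(1/6)*z*(-28^(1/3)*3^(2/3)*(sqrt(5649) + 105)^(1/3) + 24*98^(1/3)/(sqrt(5649) + 105)^(1/3))/56) + C2*exp(-z*(8*3^(2/3)*98^(1/3)/(sqrt(5649) + 105)^(1/3) + 84^(1/3)*(sqrt(5649) + 105)^(1/3))/56)*cos(3^(1/6)*z*(-28^(1/3)*3^(2/3)*(sqrt(5649) + 105)^(1/3) + 24*98^(1/3)/(sqrt(5649) + 105)^(1/3))/56) + C3*exp(z*(8*3^(2/3)*98^(1/3)/(sqrt(5649) + 105)^(1/3) + 84^(1/3)*(sqrt(5649) + 105)^(1/3))/28)


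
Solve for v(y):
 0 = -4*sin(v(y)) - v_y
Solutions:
 v(y) = -acos((-C1 - exp(8*y))/(C1 - exp(8*y))) + 2*pi
 v(y) = acos((-C1 - exp(8*y))/(C1 - exp(8*y)))


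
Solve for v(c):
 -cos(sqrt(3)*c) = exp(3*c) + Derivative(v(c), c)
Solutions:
 v(c) = C1 - exp(3*c)/3 - sqrt(3)*sin(sqrt(3)*c)/3


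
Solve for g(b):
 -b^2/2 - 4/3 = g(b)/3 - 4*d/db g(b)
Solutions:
 g(b) = C1*exp(b/12) - 3*b^2/2 - 36*b - 436


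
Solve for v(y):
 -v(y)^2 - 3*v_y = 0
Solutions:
 v(y) = 3/(C1 + y)


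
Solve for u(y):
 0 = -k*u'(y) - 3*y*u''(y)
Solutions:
 u(y) = C1 + y^(1 - re(k)/3)*(C2*sin(log(y)*Abs(im(k))/3) + C3*cos(log(y)*im(k)/3))


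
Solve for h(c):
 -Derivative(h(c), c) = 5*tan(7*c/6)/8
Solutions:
 h(c) = C1 + 15*log(cos(7*c/6))/28


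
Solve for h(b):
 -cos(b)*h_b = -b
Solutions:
 h(b) = C1 + Integral(b/cos(b), b)


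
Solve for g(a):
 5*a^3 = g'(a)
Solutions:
 g(a) = C1 + 5*a^4/4


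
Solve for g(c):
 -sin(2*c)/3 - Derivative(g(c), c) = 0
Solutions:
 g(c) = C1 + cos(2*c)/6


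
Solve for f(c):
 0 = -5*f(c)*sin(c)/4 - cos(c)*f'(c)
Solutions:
 f(c) = C1*cos(c)^(5/4)


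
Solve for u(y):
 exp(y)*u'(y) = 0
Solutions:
 u(y) = C1


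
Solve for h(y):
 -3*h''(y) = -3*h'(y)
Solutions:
 h(y) = C1 + C2*exp(y)


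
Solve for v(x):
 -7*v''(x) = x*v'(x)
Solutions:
 v(x) = C1 + C2*erf(sqrt(14)*x/14)


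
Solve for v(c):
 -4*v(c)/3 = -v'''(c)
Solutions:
 v(c) = C3*exp(6^(2/3)*c/3) + (C1*sin(2^(2/3)*3^(1/6)*c/2) + C2*cos(2^(2/3)*3^(1/6)*c/2))*exp(-6^(2/3)*c/6)


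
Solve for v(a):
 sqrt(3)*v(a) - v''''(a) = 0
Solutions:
 v(a) = C1*exp(-3^(1/8)*a) + C2*exp(3^(1/8)*a) + C3*sin(3^(1/8)*a) + C4*cos(3^(1/8)*a)


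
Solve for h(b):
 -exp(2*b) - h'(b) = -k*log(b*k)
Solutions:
 h(b) = C1 + b*k*log(b*k) - b*k - exp(2*b)/2


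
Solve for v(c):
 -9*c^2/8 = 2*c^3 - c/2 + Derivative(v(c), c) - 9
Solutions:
 v(c) = C1 - c^4/2 - 3*c^3/8 + c^2/4 + 9*c


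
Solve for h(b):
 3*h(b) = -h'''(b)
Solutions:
 h(b) = C3*exp(-3^(1/3)*b) + (C1*sin(3^(5/6)*b/2) + C2*cos(3^(5/6)*b/2))*exp(3^(1/3)*b/2)


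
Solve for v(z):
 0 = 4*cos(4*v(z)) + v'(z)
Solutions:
 v(z) = -asin((C1 + exp(32*z))/(C1 - exp(32*z)))/4 + pi/4
 v(z) = asin((C1 + exp(32*z))/(C1 - exp(32*z)))/4


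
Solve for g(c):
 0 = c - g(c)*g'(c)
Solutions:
 g(c) = -sqrt(C1 + c^2)
 g(c) = sqrt(C1 + c^2)


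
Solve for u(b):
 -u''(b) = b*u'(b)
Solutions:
 u(b) = C1 + C2*erf(sqrt(2)*b/2)


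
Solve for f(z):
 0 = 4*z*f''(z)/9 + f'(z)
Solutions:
 f(z) = C1 + C2/z^(5/4)


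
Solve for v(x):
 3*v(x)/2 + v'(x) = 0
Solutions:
 v(x) = C1*exp(-3*x/2)


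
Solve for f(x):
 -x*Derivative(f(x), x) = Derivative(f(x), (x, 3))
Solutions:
 f(x) = C1 + Integral(C2*airyai(-x) + C3*airybi(-x), x)


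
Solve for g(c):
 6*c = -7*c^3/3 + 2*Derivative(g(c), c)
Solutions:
 g(c) = C1 + 7*c^4/24 + 3*c^2/2


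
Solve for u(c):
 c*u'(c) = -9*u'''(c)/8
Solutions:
 u(c) = C1 + Integral(C2*airyai(-2*3^(1/3)*c/3) + C3*airybi(-2*3^(1/3)*c/3), c)


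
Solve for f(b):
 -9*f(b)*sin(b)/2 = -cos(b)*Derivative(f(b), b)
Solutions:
 f(b) = C1/cos(b)^(9/2)


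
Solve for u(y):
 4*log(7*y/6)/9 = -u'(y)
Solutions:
 u(y) = C1 - 4*y*log(y)/9 - 4*y*log(7)/9 + 4*y/9 + 4*y*log(6)/9


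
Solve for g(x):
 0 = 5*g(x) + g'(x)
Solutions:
 g(x) = C1*exp(-5*x)


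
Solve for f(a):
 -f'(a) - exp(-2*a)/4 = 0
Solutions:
 f(a) = C1 + exp(-2*a)/8


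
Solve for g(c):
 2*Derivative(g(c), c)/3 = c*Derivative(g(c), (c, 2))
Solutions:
 g(c) = C1 + C2*c^(5/3)


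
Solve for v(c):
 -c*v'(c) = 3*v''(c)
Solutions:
 v(c) = C1 + C2*erf(sqrt(6)*c/6)


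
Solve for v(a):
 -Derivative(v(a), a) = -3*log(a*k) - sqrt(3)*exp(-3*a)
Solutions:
 v(a) = C1 + 3*a*log(a*k) - 3*a - sqrt(3)*exp(-3*a)/3


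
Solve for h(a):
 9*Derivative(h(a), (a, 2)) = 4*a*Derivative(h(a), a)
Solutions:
 h(a) = C1 + C2*erfi(sqrt(2)*a/3)


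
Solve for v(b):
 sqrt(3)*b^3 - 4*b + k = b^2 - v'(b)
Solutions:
 v(b) = C1 - sqrt(3)*b^4/4 + b^3/3 + 2*b^2 - b*k


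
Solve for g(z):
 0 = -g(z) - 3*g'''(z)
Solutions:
 g(z) = C3*exp(-3^(2/3)*z/3) + (C1*sin(3^(1/6)*z/2) + C2*cos(3^(1/6)*z/2))*exp(3^(2/3)*z/6)


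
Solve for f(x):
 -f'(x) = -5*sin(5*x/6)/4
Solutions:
 f(x) = C1 - 3*cos(5*x/6)/2


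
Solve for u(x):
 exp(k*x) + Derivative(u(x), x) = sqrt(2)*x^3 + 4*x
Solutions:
 u(x) = C1 + sqrt(2)*x^4/4 + 2*x^2 - exp(k*x)/k


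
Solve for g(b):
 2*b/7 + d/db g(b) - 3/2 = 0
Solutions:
 g(b) = C1 - b^2/7 + 3*b/2


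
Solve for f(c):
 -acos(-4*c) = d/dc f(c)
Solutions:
 f(c) = C1 - c*acos(-4*c) - sqrt(1 - 16*c^2)/4


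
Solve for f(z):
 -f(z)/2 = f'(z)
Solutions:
 f(z) = C1*exp(-z/2)


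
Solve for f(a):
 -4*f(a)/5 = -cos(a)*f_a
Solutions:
 f(a) = C1*(sin(a) + 1)^(2/5)/(sin(a) - 1)^(2/5)


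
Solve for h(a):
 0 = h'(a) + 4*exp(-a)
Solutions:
 h(a) = C1 + 4*exp(-a)


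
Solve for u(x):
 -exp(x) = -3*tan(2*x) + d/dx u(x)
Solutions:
 u(x) = C1 - exp(x) - 3*log(cos(2*x))/2


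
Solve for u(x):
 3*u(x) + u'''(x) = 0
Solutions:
 u(x) = C3*exp(-3^(1/3)*x) + (C1*sin(3^(5/6)*x/2) + C2*cos(3^(5/6)*x/2))*exp(3^(1/3)*x/2)


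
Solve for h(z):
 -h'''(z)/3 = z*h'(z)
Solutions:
 h(z) = C1 + Integral(C2*airyai(-3^(1/3)*z) + C3*airybi(-3^(1/3)*z), z)


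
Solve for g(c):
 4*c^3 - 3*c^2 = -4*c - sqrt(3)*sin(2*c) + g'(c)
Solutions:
 g(c) = C1 + c^4 - c^3 + 2*c^2 - sqrt(3)*cos(2*c)/2


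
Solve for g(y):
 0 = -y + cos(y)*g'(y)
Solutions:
 g(y) = C1 + Integral(y/cos(y), y)


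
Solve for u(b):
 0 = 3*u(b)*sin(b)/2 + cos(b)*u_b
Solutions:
 u(b) = C1*cos(b)^(3/2)


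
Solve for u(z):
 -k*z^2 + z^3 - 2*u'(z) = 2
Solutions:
 u(z) = C1 - k*z^3/6 + z^4/8 - z


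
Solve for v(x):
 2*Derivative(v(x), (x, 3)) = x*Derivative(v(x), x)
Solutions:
 v(x) = C1 + Integral(C2*airyai(2^(2/3)*x/2) + C3*airybi(2^(2/3)*x/2), x)


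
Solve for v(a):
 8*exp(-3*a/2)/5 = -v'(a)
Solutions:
 v(a) = C1 + 16*exp(-3*a/2)/15


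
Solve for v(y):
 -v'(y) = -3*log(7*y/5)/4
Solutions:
 v(y) = C1 + 3*y*log(y)/4 - 3*y*log(5)/4 - 3*y/4 + 3*y*log(7)/4


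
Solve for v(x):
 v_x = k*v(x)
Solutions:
 v(x) = C1*exp(k*x)


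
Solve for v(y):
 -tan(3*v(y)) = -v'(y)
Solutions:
 v(y) = -asin(C1*exp(3*y))/3 + pi/3
 v(y) = asin(C1*exp(3*y))/3


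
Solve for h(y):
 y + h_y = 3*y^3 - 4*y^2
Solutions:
 h(y) = C1 + 3*y^4/4 - 4*y^3/3 - y^2/2


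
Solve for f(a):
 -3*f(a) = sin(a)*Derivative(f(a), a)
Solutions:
 f(a) = C1*(cos(a) + 1)^(3/2)/(cos(a) - 1)^(3/2)


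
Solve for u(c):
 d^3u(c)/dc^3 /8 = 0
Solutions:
 u(c) = C1 + C2*c + C3*c^2


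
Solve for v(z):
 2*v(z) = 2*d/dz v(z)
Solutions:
 v(z) = C1*exp(z)


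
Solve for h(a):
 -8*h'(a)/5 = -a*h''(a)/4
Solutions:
 h(a) = C1 + C2*a^(37/5)


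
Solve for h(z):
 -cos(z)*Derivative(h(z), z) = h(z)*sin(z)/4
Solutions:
 h(z) = C1*cos(z)^(1/4)


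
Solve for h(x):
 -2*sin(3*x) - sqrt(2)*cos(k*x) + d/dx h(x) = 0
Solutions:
 h(x) = C1 - 2*cos(3*x)/3 + sqrt(2)*sin(k*x)/k


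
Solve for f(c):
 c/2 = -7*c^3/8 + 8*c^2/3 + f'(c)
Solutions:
 f(c) = C1 + 7*c^4/32 - 8*c^3/9 + c^2/4


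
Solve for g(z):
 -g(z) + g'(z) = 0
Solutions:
 g(z) = C1*exp(z)


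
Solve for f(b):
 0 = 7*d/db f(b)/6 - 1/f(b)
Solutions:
 f(b) = -sqrt(C1 + 84*b)/7
 f(b) = sqrt(C1 + 84*b)/7


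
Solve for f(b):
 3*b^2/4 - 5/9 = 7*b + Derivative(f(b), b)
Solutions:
 f(b) = C1 + b^3/4 - 7*b^2/2 - 5*b/9


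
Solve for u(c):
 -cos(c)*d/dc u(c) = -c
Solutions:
 u(c) = C1 + Integral(c/cos(c), c)


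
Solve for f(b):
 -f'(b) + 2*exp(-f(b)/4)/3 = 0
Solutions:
 f(b) = 4*log(C1 + b/6)


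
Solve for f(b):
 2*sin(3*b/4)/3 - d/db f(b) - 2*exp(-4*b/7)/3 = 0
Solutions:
 f(b) = C1 - 8*cos(3*b/4)/9 + 7*exp(-4*b/7)/6


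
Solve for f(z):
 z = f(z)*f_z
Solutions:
 f(z) = -sqrt(C1 + z^2)
 f(z) = sqrt(C1 + z^2)


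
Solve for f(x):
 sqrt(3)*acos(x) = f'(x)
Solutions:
 f(x) = C1 + sqrt(3)*(x*acos(x) - sqrt(1 - x^2))


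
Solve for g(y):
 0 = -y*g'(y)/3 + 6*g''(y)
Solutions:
 g(y) = C1 + C2*erfi(y/6)


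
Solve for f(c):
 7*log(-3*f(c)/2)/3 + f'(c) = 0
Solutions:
 3*Integral(1/(log(-_y) - log(2) + log(3)), (_y, f(c)))/7 = C1 - c


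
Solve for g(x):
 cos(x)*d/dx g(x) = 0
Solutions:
 g(x) = C1


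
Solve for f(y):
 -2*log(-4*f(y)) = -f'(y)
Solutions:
 -Integral(1/(log(-_y) + 2*log(2)), (_y, f(y)))/2 = C1 - y


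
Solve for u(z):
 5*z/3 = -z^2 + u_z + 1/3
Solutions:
 u(z) = C1 + z^3/3 + 5*z^2/6 - z/3


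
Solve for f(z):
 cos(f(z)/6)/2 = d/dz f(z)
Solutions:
 -z/2 - 3*log(sin(f(z)/6) - 1) + 3*log(sin(f(z)/6) + 1) = C1


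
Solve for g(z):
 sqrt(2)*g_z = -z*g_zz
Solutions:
 g(z) = C1 + C2*z^(1 - sqrt(2))


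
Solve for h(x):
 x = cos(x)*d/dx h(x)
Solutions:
 h(x) = C1 + Integral(x/cos(x), x)


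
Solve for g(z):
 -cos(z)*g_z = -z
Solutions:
 g(z) = C1 + Integral(z/cos(z), z)


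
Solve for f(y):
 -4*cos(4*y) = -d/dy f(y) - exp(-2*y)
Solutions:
 f(y) = C1 + sin(4*y) + exp(-2*y)/2


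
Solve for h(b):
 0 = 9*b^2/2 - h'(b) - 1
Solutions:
 h(b) = C1 + 3*b^3/2 - b


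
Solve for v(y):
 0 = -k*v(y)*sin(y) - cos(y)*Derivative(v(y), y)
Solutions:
 v(y) = C1*exp(k*log(cos(y)))


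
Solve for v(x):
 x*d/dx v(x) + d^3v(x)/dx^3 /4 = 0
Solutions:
 v(x) = C1 + Integral(C2*airyai(-2^(2/3)*x) + C3*airybi(-2^(2/3)*x), x)


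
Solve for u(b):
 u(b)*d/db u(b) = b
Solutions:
 u(b) = -sqrt(C1 + b^2)
 u(b) = sqrt(C1 + b^2)


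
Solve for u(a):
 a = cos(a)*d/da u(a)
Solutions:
 u(a) = C1 + Integral(a/cos(a), a)


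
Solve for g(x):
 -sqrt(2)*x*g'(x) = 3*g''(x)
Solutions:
 g(x) = C1 + C2*erf(2^(3/4)*sqrt(3)*x/6)


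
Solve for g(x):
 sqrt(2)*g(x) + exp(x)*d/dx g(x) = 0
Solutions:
 g(x) = C1*exp(sqrt(2)*exp(-x))


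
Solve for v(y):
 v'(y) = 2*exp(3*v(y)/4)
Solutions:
 v(y) = 4*log(-1/(C1 + 6*y))/3 + 8*log(2)/3
 v(y) = 4*log((-1/(C1 + 2*y))^(1/3)*(-6^(2/3) - 3*2^(2/3)*3^(1/6)*I)/6)
 v(y) = 4*log((-1/(C1 + 2*y))^(1/3)*(-6^(2/3) + 3*2^(2/3)*3^(1/6)*I)/6)


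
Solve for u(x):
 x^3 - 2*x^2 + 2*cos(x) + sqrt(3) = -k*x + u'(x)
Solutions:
 u(x) = C1 + k*x^2/2 + x^4/4 - 2*x^3/3 + sqrt(3)*x + 2*sin(x)


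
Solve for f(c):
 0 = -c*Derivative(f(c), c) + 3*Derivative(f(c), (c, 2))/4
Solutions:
 f(c) = C1 + C2*erfi(sqrt(6)*c/3)


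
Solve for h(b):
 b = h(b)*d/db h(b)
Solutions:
 h(b) = -sqrt(C1 + b^2)
 h(b) = sqrt(C1 + b^2)


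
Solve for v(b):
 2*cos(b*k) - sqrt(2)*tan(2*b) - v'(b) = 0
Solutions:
 v(b) = C1 + 2*Piecewise((sin(b*k)/k, Ne(k, 0)), (b, True)) + sqrt(2)*log(cos(2*b))/2


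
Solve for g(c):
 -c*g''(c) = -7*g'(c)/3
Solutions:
 g(c) = C1 + C2*c^(10/3)


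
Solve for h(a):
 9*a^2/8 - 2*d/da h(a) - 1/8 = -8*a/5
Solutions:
 h(a) = C1 + 3*a^3/16 + 2*a^2/5 - a/16


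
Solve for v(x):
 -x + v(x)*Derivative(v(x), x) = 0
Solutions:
 v(x) = -sqrt(C1 + x^2)
 v(x) = sqrt(C1 + x^2)


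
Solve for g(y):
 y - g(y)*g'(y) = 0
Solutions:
 g(y) = -sqrt(C1 + y^2)
 g(y) = sqrt(C1 + y^2)


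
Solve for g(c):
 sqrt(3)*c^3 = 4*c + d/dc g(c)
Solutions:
 g(c) = C1 + sqrt(3)*c^4/4 - 2*c^2


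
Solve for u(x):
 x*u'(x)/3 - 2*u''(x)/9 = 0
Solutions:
 u(x) = C1 + C2*erfi(sqrt(3)*x/2)


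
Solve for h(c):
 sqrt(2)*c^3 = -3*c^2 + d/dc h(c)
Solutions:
 h(c) = C1 + sqrt(2)*c^4/4 + c^3


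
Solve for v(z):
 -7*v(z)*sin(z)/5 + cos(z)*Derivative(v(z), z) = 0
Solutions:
 v(z) = C1/cos(z)^(7/5)


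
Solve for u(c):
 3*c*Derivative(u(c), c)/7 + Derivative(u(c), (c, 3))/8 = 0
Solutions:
 u(c) = C1 + Integral(C2*airyai(-2*3^(1/3)*7^(2/3)*c/7) + C3*airybi(-2*3^(1/3)*7^(2/3)*c/7), c)


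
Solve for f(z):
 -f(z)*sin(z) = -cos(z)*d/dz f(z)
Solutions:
 f(z) = C1/cos(z)


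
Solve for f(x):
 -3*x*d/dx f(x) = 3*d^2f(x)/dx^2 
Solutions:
 f(x) = C1 + C2*erf(sqrt(2)*x/2)


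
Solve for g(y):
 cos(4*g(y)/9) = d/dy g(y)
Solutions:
 -y - 9*log(sin(4*g(y)/9) - 1)/8 + 9*log(sin(4*g(y)/9) + 1)/8 = C1


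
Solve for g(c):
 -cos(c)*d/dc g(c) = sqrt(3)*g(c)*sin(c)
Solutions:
 g(c) = C1*cos(c)^(sqrt(3))


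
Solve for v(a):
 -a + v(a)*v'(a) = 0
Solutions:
 v(a) = -sqrt(C1 + a^2)
 v(a) = sqrt(C1 + a^2)


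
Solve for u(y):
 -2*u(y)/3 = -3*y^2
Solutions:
 u(y) = 9*y^2/2


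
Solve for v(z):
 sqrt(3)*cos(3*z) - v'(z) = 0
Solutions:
 v(z) = C1 + sqrt(3)*sin(3*z)/3


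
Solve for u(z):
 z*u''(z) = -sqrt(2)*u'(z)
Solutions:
 u(z) = C1 + C2*z^(1 - sqrt(2))


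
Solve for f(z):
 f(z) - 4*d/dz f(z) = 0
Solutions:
 f(z) = C1*exp(z/4)


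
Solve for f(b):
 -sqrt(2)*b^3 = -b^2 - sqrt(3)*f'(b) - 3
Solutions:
 f(b) = C1 + sqrt(6)*b^4/12 - sqrt(3)*b^3/9 - sqrt(3)*b


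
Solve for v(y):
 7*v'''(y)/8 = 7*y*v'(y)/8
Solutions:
 v(y) = C1 + Integral(C2*airyai(y) + C3*airybi(y), y)


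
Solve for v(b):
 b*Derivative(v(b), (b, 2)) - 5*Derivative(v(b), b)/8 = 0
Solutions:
 v(b) = C1 + C2*b^(13/8)


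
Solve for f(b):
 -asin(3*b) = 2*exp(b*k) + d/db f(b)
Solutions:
 f(b) = C1 - b*asin(3*b) - sqrt(1 - 9*b^2)/3 - 2*Piecewise((exp(b*k)/k, Ne(k, 0)), (b, True))


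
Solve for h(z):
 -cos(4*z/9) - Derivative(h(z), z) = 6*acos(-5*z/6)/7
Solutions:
 h(z) = C1 - 6*z*acos(-5*z/6)/7 - 6*sqrt(36 - 25*z^2)/35 - 9*sin(4*z/9)/4


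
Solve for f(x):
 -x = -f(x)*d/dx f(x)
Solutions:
 f(x) = -sqrt(C1 + x^2)
 f(x) = sqrt(C1 + x^2)


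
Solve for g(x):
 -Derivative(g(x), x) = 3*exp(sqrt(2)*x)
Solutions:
 g(x) = C1 - 3*sqrt(2)*exp(sqrt(2)*x)/2


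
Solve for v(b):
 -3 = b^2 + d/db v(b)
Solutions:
 v(b) = C1 - b^3/3 - 3*b


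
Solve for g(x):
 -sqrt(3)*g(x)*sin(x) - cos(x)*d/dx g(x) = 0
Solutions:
 g(x) = C1*cos(x)^(sqrt(3))


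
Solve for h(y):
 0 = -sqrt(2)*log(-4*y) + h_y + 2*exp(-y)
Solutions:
 h(y) = C1 + sqrt(2)*y*log(-y) + sqrt(2)*y*(-1 + 2*log(2)) + 2*exp(-y)


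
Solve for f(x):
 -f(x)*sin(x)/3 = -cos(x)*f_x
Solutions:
 f(x) = C1/cos(x)^(1/3)


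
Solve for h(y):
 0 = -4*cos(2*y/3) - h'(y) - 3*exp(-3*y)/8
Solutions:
 h(y) = C1 - 6*sin(2*y/3) + exp(-3*y)/8


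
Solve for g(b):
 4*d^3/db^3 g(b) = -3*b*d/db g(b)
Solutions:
 g(b) = C1 + Integral(C2*airyai(-6^(1/3)*b/2) + C3*airybi(-6^(1/3)*b/2), b)


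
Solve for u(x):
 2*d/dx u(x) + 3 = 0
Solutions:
 u(x) = C1 - 3*x/2


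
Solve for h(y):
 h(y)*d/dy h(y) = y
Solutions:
 h(y) = -sqrt(C1 + y^2)
 h(y) = sqrt(C1 + y^2)


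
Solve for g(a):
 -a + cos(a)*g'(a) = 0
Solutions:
 g(a) = C1 + Integral(a/cos(a), a)


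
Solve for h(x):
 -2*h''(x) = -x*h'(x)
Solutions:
 h(x) = C1 + C2*erfi(x/2)


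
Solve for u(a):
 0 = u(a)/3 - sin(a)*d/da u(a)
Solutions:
 u(a) = C1*(cos(a) - 1)^(1/6)/(cos(a) + 1)^(1/6)


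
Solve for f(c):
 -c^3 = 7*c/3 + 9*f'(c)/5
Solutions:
 f(c) = C1 - 5*c^4/36 - 35*c^2/54


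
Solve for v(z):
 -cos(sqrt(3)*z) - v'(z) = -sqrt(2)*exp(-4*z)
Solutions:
 v(z) = C1 - sqrt(3)*sin(sqrt(3)*z)/3 - sqrt(2)*exp(-4*z)/4


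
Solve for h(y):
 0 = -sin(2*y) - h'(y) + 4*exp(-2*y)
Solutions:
 h(y) = C1 + cos(2*y)/2 - 2*exp(-2*y)


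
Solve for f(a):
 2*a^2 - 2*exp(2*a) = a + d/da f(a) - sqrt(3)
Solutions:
 f(a) = C1 + 2*a^3/3 - a^2/2 + sqrt(3)*a - exp(2*a)


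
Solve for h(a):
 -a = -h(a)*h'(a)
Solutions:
 h(a) = -sqrt(C1 + a^2)
 h(a) = sqrt(C1 + a^2)


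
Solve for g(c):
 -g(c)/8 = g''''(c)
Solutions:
 g(c) = (C1*sin(2^(3/4)*c/4) + C2*cos(2^(3/4)*c/4))*exp(-2^(3/4)*c/4) + (C3*sin(2^(3/4)*c/4) + C4*cos(2^(3/4)*c/4))*exp(2^(3/4)*c/4)


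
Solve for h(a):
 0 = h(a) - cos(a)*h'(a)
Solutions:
 h(a) = C1*sqrt(sin(a) + 1)/sqrt(sin(a) - 1)


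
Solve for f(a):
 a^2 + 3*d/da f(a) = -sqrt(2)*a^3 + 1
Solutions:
 f(a) = C1 - sqrt(2)*a^4/12 - a^3/9 + a/3


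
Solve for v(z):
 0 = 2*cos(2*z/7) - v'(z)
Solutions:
 v(z) = C1 + 7*sin(2*z/7)


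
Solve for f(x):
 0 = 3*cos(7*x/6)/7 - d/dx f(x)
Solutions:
 f(x) = C1 + 18*sin(7*x/6)/49


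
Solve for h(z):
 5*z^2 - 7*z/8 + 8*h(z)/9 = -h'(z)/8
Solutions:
 h(z) = C1*exp(-64*z/9) - 45*z^2/8 + 657*z/256 - 5913/16384


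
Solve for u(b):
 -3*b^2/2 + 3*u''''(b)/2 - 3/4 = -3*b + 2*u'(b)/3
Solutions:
 u(b) = C1 + C4*exp(2^(2/3)*3^(1/3)*b/3) - 3*b^3/4 + 9*b^2/4 - 9*b/8 + (C2*sin(2^(2/3)*3^(5/6)*b/6) + C3*cos(2^(2/3)*3^(5/6)*b/6))*exp(-2^(2/3)*3^(1/3)*b/6)


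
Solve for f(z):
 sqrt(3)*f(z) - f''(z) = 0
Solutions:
 f(z) = C1*exp(-3^(1/4)*z) + C2*exp(3^(1/4)*z)


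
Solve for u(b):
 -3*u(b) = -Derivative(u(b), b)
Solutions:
 u(b) = C1*exp(3*b)


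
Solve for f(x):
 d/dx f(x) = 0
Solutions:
 f(x) = C1


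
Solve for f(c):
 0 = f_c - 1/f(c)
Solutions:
 f(c) = -sqrt(C1 + 2*c)
 f(c) = sqrt(C1 + 2*c)


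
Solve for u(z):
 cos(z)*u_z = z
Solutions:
 u(z) = C1 + Integral(z/cos(z), z)


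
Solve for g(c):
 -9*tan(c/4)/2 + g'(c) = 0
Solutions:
 g(c) = C1 - 18*log(cos(c/4))


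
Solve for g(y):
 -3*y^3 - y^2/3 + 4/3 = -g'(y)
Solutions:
 g(y) = C1 + 3*y^4/4 + y^3/9 - 4*y/3


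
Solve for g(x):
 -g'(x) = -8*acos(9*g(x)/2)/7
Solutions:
 Integral(1/acos(9*_y/2), (_y, g(x))) = C1 + 8*x/7


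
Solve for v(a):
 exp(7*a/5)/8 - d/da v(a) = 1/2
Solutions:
 v(a) = C1 - a/2 + 5*exp(7*a/5)/56


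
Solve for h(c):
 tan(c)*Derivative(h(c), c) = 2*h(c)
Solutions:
 h(c) = C1*sin(c)^2


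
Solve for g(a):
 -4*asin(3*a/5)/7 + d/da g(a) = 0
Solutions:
 g(a) = C1 + 4*a*asin(3*a/5)/7 + 4*sqrt(25 - 9*a^2)/21


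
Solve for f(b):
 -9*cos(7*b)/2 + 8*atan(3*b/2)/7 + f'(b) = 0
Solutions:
 f(b) = C1 - 8*b*atan(3*b/2)/7 + 8*log(9*b^2 + 4)/21 + 9*sin(7*b)/14


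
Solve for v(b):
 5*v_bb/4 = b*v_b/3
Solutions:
 v(b) = C1 + C2*erfi(sqrt(30)*b/15)


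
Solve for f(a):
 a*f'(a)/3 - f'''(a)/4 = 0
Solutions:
 f(a) = C1 + Integral(C2*airyai(6^(2/3)*a/3) + C3*airybi(6^(2/3)*a/3), a)


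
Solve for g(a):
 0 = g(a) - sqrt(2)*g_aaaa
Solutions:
 g(a) = C1*exp(-2^(7/8)*a/2) + C2*exp(2^(7/8)*a/2) + C3*sin(2^(7/8)*a/2) + C4*cos(2^(7/8)*a/2)


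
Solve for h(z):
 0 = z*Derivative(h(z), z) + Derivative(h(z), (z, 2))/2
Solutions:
 h(z) = C1 + C2*erf(z)


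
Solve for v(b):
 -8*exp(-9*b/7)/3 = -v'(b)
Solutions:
 v(b) = C1 - 56*exp(-9*b/7)/27


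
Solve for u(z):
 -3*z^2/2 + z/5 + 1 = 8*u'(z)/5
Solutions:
 u(z) = C1 - 5*z^3/16 + z^2/16 + 5*z/8


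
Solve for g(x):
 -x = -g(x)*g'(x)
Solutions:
 g(x) = -sqrt(C1 + x^2)
 g(x) = sqrt(C1 + x^2)


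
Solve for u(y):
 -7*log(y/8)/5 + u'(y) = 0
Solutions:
 u(y) = C1 + 7*y*log(y)/5 - 21*y*log(2)/5 - 7*y/5


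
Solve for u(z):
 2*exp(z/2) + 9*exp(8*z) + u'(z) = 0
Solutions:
 u(z) = C1 - 4*exp(z/2) - 9*exp(8*z)/8


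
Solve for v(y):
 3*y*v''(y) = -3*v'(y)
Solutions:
 v(y) = C1 + C2*log(y)


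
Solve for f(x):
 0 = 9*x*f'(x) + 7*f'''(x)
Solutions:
 f(x) = C1 + Integral(C2*airyai(-21^(2/3)*x/7) + C3*airybi(-21^(2/3)*x/7), x)


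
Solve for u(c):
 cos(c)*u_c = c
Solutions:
 u(c) = C1 + Integral(c/cos(c), c)


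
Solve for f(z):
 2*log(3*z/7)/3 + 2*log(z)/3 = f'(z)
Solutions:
 f(z) = C1 + 4*z*log(z)/3 - 4*z/3 - 2*z*log(7)/3 + 2*z*log(3)/3


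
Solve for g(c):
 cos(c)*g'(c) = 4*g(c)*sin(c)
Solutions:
 g(c) = C1/cos(c)^4


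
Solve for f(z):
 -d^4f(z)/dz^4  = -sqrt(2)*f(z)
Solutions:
 f(z) = C1*exp(-2^(1/8)*z) + C2*exp(2^(1/8)*z) + C3*sin(2^(1/8)*z) + C4*cos(2^(1/8)*z)


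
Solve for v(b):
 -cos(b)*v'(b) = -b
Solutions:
 v(b) = C1 + Integral(b/cos(b), b)


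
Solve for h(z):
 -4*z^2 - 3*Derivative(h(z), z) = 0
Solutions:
 h(z) = C1 - 4*z^3/9


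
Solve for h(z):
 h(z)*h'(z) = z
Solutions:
 h(z) = -sqrt(C1 + z^2)
 h(z) = sqrt(C1 + z^2)


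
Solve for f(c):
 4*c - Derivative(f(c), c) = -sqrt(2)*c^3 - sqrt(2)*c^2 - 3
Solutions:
 f(c) = C1 + sqrt(2)*c^4/4 + sqrt(2)*c^3/3 + 2*c^2 + 3*c


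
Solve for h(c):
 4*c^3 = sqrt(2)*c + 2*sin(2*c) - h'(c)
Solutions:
 h(c) = C1 - c^4 + sqrt(2)*c^2/2 - cos(2*c)


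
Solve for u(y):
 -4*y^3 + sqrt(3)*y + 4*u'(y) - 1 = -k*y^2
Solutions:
 u(y) = C1 - k*y^3/12 + y^4/4 - sqrt(3)*y^2/8 + y/4


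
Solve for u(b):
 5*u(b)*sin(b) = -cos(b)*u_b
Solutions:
 u(b) = C1*cos(b)^5


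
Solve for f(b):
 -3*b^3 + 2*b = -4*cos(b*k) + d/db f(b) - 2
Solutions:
 f(b) = C1 - 3*b^4/4 + b^2 + 2*b + 4*sin(b*k)/k


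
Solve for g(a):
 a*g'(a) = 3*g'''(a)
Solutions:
 g(a) = C1 + Integral(C2*airyai(3^(2/3)*a/3) + C3*airybi(3^(2/3)*a/3), a)


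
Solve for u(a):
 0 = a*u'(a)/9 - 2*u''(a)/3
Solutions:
 u(a) = C1 + C2*erfi(sqrt(3)*a/6)


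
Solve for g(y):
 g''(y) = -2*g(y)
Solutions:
 g(y) = C1*sin(sqrt(2)*y) + C2*cos(sqrt(2)*y)


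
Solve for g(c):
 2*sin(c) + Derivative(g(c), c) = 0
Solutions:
 g(c) = C1 + 2*cos(c)


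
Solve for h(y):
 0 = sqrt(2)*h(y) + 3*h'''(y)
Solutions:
 h(y) = C3*exp(-2^(1/6)*3^(2/3)*y/3) + (C1*sin(6^(1/6)*y/2) + C2*cos(6^(1/6)*y/2))*exp(2^(1/6)*3^(2/3)*y/6)


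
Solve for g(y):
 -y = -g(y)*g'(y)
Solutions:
 g(y) = -sqrt(C1 + y^2)
 g(y) = sqrt(C1 + y^2)


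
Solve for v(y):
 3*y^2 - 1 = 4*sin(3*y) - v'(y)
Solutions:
 v(y) = C1 - y^3 + y - 4*cos(3*y)/3


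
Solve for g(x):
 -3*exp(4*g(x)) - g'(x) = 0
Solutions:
 g(x) = log(-I*(1/(C1 + 12*x))^(1/4))
 g(x) = log(I*(1/(C1 + 12*x))^(1/4))
 g(x) = log(-(1/(C1 + 12*x))^(1/4))
 g(x) = log(1/(C1 + 12*x))/4


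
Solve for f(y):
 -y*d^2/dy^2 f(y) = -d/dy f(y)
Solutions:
 f(y) = C1 + C2*y^2


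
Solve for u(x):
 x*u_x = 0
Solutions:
 u(x) = C1


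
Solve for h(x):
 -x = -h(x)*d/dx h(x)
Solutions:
 h(x) = -sqrt(C1 + x^2)
 h(x) = sqrt(C1 + x^2)


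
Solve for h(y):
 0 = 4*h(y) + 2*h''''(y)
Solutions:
 h(y) = (C1*sin(2^(3/4)*y/2) + C2*cos(2^(3/4)*y/2))*exp(-2^(3/4)*y/2) + (C3*sin(2^(3/4)*y/2) + C4*cos(2^(3/4)*y/2))*exp(2^(3/4)*y/2)


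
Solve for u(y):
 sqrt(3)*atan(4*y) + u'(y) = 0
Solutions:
 u(y) = C1 - sqrt(3)*(y*atan(4*y) - log(16*y^2 + 1)/8)


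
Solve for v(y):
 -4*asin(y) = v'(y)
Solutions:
 v(y) = C1 - 4*y*asin(y) - 4*sqrt(1 - y^2)


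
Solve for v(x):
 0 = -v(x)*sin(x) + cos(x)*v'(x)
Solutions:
 v(x) = C1/cos(x)


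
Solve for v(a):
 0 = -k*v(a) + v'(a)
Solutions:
 v(a) = C1*exp(a*k)


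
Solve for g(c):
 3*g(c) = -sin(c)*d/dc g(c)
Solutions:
 g(c) = C1*(cos(c) + 1)^(3/2)/(cos(c) - 1)^(3/2)


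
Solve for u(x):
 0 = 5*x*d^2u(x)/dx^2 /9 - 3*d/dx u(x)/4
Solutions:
 u(x) = C1 + C2*x^(47/20)


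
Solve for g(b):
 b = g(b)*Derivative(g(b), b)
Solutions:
 g(b) = -sqrt(C1 + b^2)
 g(b) = sqrt(C1 + b^2)


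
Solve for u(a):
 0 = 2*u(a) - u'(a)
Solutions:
 u(a) = C1*exp(2*a)


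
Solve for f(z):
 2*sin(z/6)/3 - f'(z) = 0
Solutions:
 f(z) = C1 - 4*cos(z/6)


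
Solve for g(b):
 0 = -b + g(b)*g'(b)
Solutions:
 g(b) = -sqrt(C1 + b^2)
 g(b) = sqrt(C1 + b^2)


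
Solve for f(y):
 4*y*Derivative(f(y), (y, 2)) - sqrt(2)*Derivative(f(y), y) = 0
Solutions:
 f(y) = C1 + C2*y^(sqrt(2)/4 + 1)


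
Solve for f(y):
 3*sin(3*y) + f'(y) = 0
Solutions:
 f(y) = C1 + cos(3*y)


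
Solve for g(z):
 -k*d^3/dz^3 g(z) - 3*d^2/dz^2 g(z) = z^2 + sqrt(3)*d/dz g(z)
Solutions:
 g(z) = C1 + C2*exp(z*(sqrt(-4*sqrt(3)*k + 9) - 3)/(2*k)) + C3*exp(-z*(sqrt(-4*sqrt(3)*k + 9) + 3)/(2*k)) + 2*k*z/3 - sqrt(3)*z^3/9 + z^2 - 2*sqrt(3)*z


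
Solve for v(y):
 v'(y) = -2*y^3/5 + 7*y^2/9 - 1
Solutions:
 v(y) = C1 - y^4/10 + 7*y^3/27 - y


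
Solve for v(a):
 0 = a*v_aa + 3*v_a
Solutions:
 v(a) = C1 + C2/a^2


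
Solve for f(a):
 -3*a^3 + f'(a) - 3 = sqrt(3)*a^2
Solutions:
 f(a) = C1 + 3*a^4/4 + sqrt(3)*a^3/3 + 3*a


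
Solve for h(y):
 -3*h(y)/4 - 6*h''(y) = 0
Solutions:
 h(y) = C1*sin(sqrt(2)*y/4) + C2*cos(sqrt(2)*y/4)


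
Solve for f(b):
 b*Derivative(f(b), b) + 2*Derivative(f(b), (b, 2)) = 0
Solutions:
 f(b) = C1 + C2*erf(b/2)


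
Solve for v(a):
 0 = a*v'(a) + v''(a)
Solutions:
 v(a) = C1 + C2*erf(sqrt(2)*a/2)


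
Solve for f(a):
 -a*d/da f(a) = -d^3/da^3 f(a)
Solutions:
 f(a) = C1 + Integral(C2*airyai(a) + C3*airybi(a), a)


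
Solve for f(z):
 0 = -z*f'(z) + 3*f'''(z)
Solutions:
 f(z) = C1 + Integral(C2*airyai(3^(2/3)*z/3) + C3*airybi(3^(2/3)*z/3), z)


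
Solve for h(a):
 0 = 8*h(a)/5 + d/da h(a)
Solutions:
 h(a) = C1*exp(-8*a/5)


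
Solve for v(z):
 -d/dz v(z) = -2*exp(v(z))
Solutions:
 v(z) = log(-1/(C1 + 2*z))


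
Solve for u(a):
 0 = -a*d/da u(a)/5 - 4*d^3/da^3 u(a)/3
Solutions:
 u(a) = C1 + Integral(C2*airyai(-150^(1/3)*a/10) + C3*airybi(-150^(1/3)*a/10), a)


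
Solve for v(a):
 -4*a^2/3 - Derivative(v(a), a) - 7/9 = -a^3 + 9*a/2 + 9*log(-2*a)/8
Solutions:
 v(a) = C1 + a^4/4 - 4*a^3/9 - 9*a^2/4 - 9*a*log(-a)/8 + a*(25 - 81*log(2))/72


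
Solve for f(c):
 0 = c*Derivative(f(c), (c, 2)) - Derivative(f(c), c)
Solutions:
 f(c) = C1 + C2*c^2


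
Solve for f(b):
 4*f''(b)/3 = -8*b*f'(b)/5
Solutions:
 f(b) = C1 + C2*erf(sqrt(15)*b/5)


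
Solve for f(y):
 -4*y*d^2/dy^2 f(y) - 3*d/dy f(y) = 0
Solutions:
 f(y) = C1 + C2*y^(1/4)


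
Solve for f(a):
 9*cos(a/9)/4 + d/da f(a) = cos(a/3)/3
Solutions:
 f(a) = C1 - 81*sin(a/9)/4 + sin(a/3)


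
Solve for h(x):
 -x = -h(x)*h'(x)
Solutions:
 h(x) = -sqrt(C1 + x^2)
 h(x) = sqrt(C1 + x^2)


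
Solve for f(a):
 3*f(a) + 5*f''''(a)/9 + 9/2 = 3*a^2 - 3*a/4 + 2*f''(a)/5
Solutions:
 f(a) = a^2 - a/4 + (C1*sin(15^(3/4)*a*sin(atan(sqrt(366)/3)/2)/5) + C2*cos(15^(3/4)*a*sin(atan(sqrt(366)/3)/2)/5))*exp(-15^(3/4)*a*cos(atan(sqrt(366)/3)/2)/5) + (C3*sin(15^(3/4)*a*sin(atan(sqrt(366)/3)/2)/5) + C4*cos(15^(3/4)*a*sin(atan(sqrt(366)/3)/2)/5))*exp(15^(3/4)*a*cos(atan(sqrt(366)/3)/2)/5) - 37/30


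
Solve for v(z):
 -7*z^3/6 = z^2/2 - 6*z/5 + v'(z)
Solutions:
 v(z) = C1 - 7*z^4/24 - z^3/6 + 3*z^2/5


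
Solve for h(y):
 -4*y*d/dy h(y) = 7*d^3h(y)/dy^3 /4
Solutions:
 h(y) = C1 + Integral(C2*airyai(-2*2^(1/3)*7^(2/3)*y/7) + C3*airybi(-2*2^(1/3)*7^(2/3)*y/7), y)


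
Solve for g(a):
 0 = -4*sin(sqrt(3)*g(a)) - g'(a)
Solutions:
 g(a) = sqrt(3)*(-acos((-exp(2*sqrt(3)*C1) - exp(8*sqrt(3)*a))/(exp(2*sqrt(3)*C1) - exp(8*sqrt(3)*a))) + 2*pi)/3
 g(a) = sqrt(3)*acos((-exp(2*sqrt(3)*C1) - exp(8*sqrt(3)*a))/(exp(2*sqrt(3)*C1) - exp(8*sqrt(3)*a)))/3


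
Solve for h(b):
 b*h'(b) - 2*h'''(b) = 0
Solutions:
 h(b) = C1 + Integral(C2*airyai(2^(2/3)*b/2) + C3*airybi(2^(2/3)*b/2), b)


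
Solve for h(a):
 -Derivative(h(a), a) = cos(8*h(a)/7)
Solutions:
 a - 7*log(sin(8*h(a)/7) - 1)/16 + 7*log(sin(8*h(a)/7) + 1)/16 = C1


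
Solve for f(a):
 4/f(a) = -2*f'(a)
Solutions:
 f(a) = -sqrt(C1 - 4*a)
 f(a) = sqrt(C1 - 4*a)


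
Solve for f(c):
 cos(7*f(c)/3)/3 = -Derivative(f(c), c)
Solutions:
 c/3 - 3*log(sin(7*f(c)/3) - 1)/14 + 3*log(sin(7*f(c)/3) + 1)/14 = C1


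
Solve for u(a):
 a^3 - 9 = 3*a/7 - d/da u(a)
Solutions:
 u(a) = C1 - a^4/4 + 3*a^2/14 + 9*a


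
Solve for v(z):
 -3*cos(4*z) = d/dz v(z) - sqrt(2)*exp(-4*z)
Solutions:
 v(z) = C1 - 3*sin(4*z)/4 - sqrt(2)*exp(-4*z)/4


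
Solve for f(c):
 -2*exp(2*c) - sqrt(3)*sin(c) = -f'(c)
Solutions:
 f(c) = C1 + exp(2*c) - sqrt(3)*cos(c)


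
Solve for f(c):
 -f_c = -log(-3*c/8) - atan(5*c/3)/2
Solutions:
 f(c) = C1 + c*log(-c) + c*atan(5*c/3)/2 - 3*c*log(2) - c + c*log(3) - 3*log(25*c^2 + 9)/20


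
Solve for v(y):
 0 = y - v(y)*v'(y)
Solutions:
 v(y) = -sqrt(C1 + y^2)
 v(y) = sqrt(C1 + y^2)


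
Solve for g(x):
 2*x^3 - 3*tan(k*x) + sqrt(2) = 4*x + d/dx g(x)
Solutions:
 g(x) = C1 + x^4/2 - 2*x^2 + sqrt(2)*x - 3*Piecewise((-log(cos(k*x))/k, Ne(k, 0)), (0, True))


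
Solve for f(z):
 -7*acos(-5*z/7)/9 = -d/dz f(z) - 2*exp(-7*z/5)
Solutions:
 f(z) = C1 + 7*z*acos(-5*z/7)/9 + 7*sqrt(49 - 25*z^2)/45 + 10*exp(-7*z/5)/7


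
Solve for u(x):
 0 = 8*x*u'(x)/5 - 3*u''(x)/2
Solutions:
 u(x) = C1 + C2*erfi(2*sqrt(30)*x/15)


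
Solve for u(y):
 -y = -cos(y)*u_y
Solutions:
 u(y) = C1 + Integral(y/cos(y), y)


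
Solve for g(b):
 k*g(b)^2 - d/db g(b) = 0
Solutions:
 g(b) = -1/(C1 + b*k)


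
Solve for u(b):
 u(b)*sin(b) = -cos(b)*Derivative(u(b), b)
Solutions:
 u(b) = C1*cos(b)


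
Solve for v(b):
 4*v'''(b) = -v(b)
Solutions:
 v(b) = C3*exp(-2^(1/3)*b/2) + (C1*sin(2^(1/3)*sqrt(3)*b/4) + C2*cos(2^(1/3)*sqrt(3)*b/4))*exp(2^(1/3)*b/4)


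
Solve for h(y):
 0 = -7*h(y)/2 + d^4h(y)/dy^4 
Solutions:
 h(y) = C1*exp(-2^(3/4)*7^(1/4)*y/2) + C2*exp(2^(3/4)*7^(1/4)*y/2) + C3*sin(2^(3/4)*7^(1/4)*y/2) + C4*cos(2^(3/4)*7^(1/4)*y/2)


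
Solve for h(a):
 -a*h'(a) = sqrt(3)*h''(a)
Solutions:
 h(a) = C1 + C2*erf(sqrt(2)*3^(3/4)*a/6)


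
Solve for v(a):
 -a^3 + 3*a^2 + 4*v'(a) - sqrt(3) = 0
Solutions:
 v(a) = C1 + a^4/16 - a^3/4 + sqrt(3)*a/4


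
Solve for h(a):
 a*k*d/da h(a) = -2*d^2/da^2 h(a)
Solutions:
 h(a) = Piecewise((-sqrt(pi)*C1*erf(a*sqrt(k)/2)/sqrt(k) - C2, (k > 0) | (k < 0)), (-C1*a - C2, True))


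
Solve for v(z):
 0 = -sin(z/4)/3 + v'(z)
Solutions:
 v(z) = C1 - 4*cos(z/4)/3


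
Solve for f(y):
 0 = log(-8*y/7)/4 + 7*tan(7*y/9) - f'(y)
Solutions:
 f(y) = C1 + y*log(-y)/4 - y*log(7) - y/4 + 3*y*log(14)/4 - 9*log(cos(7*y/9))


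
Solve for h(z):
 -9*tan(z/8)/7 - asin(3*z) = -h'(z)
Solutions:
 h(z) = C1 + z*asin(3*z) + sqrt(1 - 9*z^2)/3 - 72*log(cos(z/8))/7


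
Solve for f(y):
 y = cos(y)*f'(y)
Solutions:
 f(y) = C1 + Integral(y/cos(y), y)


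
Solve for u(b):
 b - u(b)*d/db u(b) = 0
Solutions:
 u(b) = -sqrt(C1 + b^2)
 u(b) = sqrt(C1 + b^2)


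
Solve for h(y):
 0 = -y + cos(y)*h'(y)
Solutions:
 h(y) = C1 + Integral(y/cos(y), y)


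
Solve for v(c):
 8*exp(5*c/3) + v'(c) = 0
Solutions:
 v(c) = C1 - 24*exp(5*c/3)/5


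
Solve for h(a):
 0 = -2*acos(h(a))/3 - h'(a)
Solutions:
 Integral(1/acos(_y), (_y, h(a))) = C1 - 2*a/3


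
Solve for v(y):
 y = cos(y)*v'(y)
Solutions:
 v(y) = C1 + Integral(y/cos(y), y)


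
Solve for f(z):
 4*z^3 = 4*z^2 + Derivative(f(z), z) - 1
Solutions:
 f(z) = C1 + z^4 - 4*z^3/3 + z


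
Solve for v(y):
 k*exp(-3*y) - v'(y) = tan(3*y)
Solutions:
 v(y) = C1 - k*exp(-3*y)/3 - log(tan(3*y)^2 + 1)/6


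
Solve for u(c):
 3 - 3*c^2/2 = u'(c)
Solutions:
 u(c) = C1 - c^3/2 + 3*c


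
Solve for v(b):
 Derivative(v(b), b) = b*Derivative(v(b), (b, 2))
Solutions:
 v(b) = C1 + C2*b^2


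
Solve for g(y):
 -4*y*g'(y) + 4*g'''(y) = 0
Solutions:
 g(y) = C1 + Integral(C2*airyai(y) + C3*airybi(y), y)


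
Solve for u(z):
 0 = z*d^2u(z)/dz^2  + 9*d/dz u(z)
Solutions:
 u(z) = C1 + C2/z^8


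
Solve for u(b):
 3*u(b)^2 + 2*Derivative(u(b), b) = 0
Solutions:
 u(b) = 2/(C1 + 3*b)
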